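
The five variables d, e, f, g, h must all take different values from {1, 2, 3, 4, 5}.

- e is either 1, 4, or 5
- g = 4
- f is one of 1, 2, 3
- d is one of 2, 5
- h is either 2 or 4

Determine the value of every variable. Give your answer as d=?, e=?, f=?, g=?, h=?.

d=5, e=1, f=3, g=4, h=2

g's domain is down to {4}, so g = 4. Eliminate 4 elsewhere: e, h.
h has just one choice, so h = 2. So d, f can't be 2.
That leaves d = 5. So e can't be 5.
e must be 1 (only option left). Eliminate 1 elsewhere: f.
f's domain is down to {3}, so f = 3.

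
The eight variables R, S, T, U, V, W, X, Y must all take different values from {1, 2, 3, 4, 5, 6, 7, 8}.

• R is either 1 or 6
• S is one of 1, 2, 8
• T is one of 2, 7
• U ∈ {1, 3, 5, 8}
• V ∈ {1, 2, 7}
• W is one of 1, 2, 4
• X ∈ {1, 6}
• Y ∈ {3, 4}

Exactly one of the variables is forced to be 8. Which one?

The 8 variables together cover exactly {1, 2, 3, 4, 5, 6, 7, 8} — 8 values for 8 variables — and 5 appears only in U's list, so U = 5.
Among the 7 still-open variables, 3 fits only Y (and all 7 values in {1, 2, 3, 4, 6, 7, 8} must be used), so Y = 3.
Among the 6 still-open variables, 4 fits only W (and all 6 values in {1, 2, 4, 6, 7, 8} must be used), so W = 4.
The 5 still-open variables together cover exactly {1, 2, 6, 7, 8} — 5 values for 5 variables — and 8 appears only in S's list, so S = 8.

S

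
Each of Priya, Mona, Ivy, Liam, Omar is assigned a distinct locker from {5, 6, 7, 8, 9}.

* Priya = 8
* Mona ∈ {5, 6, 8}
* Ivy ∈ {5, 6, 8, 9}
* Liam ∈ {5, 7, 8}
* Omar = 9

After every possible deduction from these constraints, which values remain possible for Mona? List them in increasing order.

5, 6

Priya must be 8 (only option left). Eliminate 8 elsewhere: Mona, Ivy, Liam.
Omar has just one choice, so Omar = 9. Remove 9 from Ivy.
Among the 3 still-open variables, 7 fits only Liam (and all 3 values in {5, 6, 7} must be used), so Liam = 7.
No further eliminations apply; Mona can still be any of 5, 6.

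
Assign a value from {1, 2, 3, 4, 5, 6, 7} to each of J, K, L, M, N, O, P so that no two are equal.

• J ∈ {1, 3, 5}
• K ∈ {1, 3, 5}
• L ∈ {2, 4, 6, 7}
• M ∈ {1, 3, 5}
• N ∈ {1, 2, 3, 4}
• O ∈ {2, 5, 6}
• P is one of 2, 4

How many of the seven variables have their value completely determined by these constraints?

The 7 variables draw from only 7 values {1, 2, 3, 4, 5, 6, 7}, so each is used; only L can be 7, hence L = 7.
The 6 still-open variables together cover exactly {1, 2, 3, 4, 5, 6} — 6 values for 6 variables — and 6 appears only in O's list, so O = 6.
J, K, M between them cover only {1, 3, 5} — a naked triple. Remove those values from N.
Determined: L=7, O=6. The other variables each still have more than one consistent value. That makes 2.

2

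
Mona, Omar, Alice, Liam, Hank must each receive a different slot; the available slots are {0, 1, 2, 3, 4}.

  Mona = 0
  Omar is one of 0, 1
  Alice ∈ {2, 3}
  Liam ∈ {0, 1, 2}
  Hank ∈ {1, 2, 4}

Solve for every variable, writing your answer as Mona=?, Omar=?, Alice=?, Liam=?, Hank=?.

Mona's domain is down to {0}, so Mona = 0. Eliminate 0 elsewhere: Omar, Liam.
Omar must be 1 (only option left). Eliminate 1 elsewhere: Liam, Hank.
Liam's domain is down to {2}, so Liam = 2. Remove 2 from Alice, Hank.
That leaves Hank = 4.
Alice must be 3 (only option left).

Mona=0, Omar=1, Alice=3, Liam=2, Hank=4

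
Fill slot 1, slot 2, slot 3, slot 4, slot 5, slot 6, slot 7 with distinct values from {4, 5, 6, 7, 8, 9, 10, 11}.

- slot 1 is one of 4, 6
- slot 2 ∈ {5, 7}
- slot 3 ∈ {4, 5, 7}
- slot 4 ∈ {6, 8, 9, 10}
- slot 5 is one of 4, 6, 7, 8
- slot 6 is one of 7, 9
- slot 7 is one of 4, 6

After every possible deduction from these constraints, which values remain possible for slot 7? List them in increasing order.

The 7 variables draw from only 7 values {4, 5, 6, 7, 8, 9, 10}, so each is used; only slot 4 can be 10, hence slot 4 = 10.
Among the 6 still-open variables, 8 fits only slot 5 (and all 6 values in {4, 5, 6, 7, 8, 9} must be used), so slot 5 = 8.
The 5 still-open variables draw from only 5 values {4, 5, 6, 7, 9}, so each is used; only slot 6 can be 9, hence slot 6 = 9.
The 2 variables slot 1 and slot 7 are confined to {4, 6}, which locks those values in; drop them from slot 3.
No further eliminations apply; slot 7 can still be any of 4, 6.

4, 6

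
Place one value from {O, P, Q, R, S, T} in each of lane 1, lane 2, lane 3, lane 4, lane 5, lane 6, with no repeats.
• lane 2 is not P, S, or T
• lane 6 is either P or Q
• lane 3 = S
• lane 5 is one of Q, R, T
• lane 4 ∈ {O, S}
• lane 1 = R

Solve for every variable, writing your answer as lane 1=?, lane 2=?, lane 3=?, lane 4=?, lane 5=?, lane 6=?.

lane 1's domain is down to {R}, so lane 1 = R. Remove R from lane 2, lane 5.
lane 3 has just one choice, so lane 3 = S. So lane 4 can't be S.
That leaves lane 4 = O. So lane 2 can't be O.
That leaves lane 2 = Q. Remove Q from lane 5, lane 6.
lane 5's domain is down to {T}, so lane 5 = T.
lane 6's domain is down to {P}, so lane 6 = P.

lane 1=R, lane 2=Q, lane 3=S, lane 4=O, lane 5=T, lane 6=P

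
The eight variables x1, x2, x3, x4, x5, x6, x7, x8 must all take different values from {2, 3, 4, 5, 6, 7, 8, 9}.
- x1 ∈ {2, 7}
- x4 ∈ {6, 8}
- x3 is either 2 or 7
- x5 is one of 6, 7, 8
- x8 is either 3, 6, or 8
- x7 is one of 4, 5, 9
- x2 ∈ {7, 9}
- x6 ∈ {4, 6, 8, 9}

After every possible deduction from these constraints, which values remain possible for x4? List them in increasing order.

6, 8

The 8 variables together cover exactly {2, 3, 4, 5, 6, 7, 8, 9} — 8 values for 8 variables — and 3 appears only in x8's list, so x8 = 3.
The 7 still-open variables draw from only 7 values {2, 4, 5, 6, 7, 8, 9}, so each is used; only x7 can be 5, hence x7 = 5.
The 6 still-open variables together cover exactly {2, 4, 6, 7, 8, 9} — 6 values for 6 variables — and 4 appears only in x6's list, so x6 = 4.
Among the 5 still-open variables, 9 fits only x2 (and all 5 values in {2, 6, 7, 8, 9} must be used), so x2 = 9.
x1 and x3 between them cover only {2, 7} — a naked pair. Remove those values from x5.
No further eliminations apply; x4 can still be any of 6, 8.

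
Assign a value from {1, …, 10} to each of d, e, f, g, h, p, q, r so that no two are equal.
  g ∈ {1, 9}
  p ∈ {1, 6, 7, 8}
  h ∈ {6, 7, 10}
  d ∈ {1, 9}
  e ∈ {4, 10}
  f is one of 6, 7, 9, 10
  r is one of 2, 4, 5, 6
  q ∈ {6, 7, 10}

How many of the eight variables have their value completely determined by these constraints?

2

d and g between them cover only {1, 9} — a naked pair. Remove those values from f, p.
f, h, q between them cover only {6, 7, 10} — a naked triple. Remove those values from e, p, r.
e's domain is down to {4}, so e = 4. Strike 4 from r.
p must be 8 (only option left).
Determined: e=4, p=8. The other variables each still have more than one consistent value. That makes 2.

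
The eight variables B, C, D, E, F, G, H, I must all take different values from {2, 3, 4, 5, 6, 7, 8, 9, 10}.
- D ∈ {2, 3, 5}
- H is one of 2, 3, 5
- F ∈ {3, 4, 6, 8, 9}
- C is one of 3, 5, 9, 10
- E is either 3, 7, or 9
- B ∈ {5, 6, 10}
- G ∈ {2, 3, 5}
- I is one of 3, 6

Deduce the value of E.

7

The 3 variables D, G, H are confined to {2, 3, 5}, which locks those values in; drop them from B, C, E, F, I.
That leaves I = 6. So B, F can't be 6.
That leaves B = 10. Strike 10 from C.
C's domain is down to {9}, so C = 9. So E, F can't be 9.
So E = 7.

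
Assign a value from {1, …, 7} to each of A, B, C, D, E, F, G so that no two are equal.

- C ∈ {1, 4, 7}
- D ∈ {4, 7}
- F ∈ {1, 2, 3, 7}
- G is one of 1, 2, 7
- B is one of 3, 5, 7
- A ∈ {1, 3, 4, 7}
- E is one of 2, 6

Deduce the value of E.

The 7 variables together cover exactly {1, 2, 3, 4, 5, 6, 7} — 7 values for 7 variables — and 5 appears only in B's list, so B = 5.
The 6 still-open variables draw from only 6 values {1, 2, 3, 4, 6, 7}, so each is used; only E can be 6, hence E = 6.

6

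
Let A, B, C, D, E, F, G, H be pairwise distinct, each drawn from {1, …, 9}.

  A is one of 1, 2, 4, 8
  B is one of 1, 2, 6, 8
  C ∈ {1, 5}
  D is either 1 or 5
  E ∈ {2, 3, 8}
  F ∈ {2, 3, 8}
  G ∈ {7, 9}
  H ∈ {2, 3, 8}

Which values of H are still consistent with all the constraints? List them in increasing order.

C and D share exactly the 2 values {1, 5}; by pigeonhole those values go to them, so strike 1, 5 from A, B.
E, F, H between them cover only {2, 3, 8} — a naked triple. Remove those values from A, B.
A has just one choice, so A = 4.
That leaves B = 6.
No further eliminations apply; H can still be any of 2, 3, 8.

2, 3, 8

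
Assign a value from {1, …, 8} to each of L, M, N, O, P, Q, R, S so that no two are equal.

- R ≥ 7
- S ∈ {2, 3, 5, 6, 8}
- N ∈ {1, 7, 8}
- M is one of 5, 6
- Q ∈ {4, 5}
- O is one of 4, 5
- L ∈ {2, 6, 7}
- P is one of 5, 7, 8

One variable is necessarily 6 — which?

The 8 variables together cover exactly {1, 2, 3, 4, 5, 6, 7, 8} — 8 values for 8 variables — and 1 appears only in N's list, so N = 1.
Among the 7 still-open variables, 3 fits only S (and all 7 values in {2, 3, 4, 5, 6, 7, 8} must be used), so S = 3.
Among the 6 still-open variables, 2 fits only L (and all 6 values in {2, 4, 5, 6, 7, 8} must be used), so L = 2.
The 5 still-open variables together cover exactly {4, 5, 6, 7, 8} — 5 values for 5 variables — and 6 appears only in M's list, so M = 6.

M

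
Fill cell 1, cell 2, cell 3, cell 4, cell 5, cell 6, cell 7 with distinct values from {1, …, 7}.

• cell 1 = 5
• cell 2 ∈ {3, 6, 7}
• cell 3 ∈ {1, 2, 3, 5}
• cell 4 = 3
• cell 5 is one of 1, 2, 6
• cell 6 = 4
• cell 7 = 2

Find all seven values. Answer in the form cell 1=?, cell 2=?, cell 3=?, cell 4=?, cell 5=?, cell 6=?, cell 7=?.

cell 1 has just one choice, so cell 1 = 5. Remove 5 from cell 3.
cell 4's domain is down to {3}, so cell 4 = 3. Remove 3 from cell 2, cell 3.
That leaves cell 6 = 4.
cell 7 has just one choice, so cell 7 = 2. Eliminate 2 elsewhere: cell 3, cell 5.
cell 3 has just one choice, so cell 3 = 1. Strike 1 from cell 5.
That leaves cell 5 = 6. Remove 6 from cell 2.
That leaves cell 2 = 7.

cell 1=5, cell 2=7, cell 3=1, cell 4=3, cell 5=6, cell 6=4, cell 7=2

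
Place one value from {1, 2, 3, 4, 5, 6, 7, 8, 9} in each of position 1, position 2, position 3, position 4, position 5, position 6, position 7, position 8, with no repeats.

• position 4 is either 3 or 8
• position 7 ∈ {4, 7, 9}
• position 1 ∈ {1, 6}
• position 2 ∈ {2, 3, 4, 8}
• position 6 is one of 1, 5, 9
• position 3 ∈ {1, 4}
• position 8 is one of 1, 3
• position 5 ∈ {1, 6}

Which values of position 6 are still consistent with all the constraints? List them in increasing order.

position 1 and position 5 share exactly the 2 values {1, 6}; by pigeonhole those values go to them, so strike 1, 6 from position 3, position 6, position 8.
That leaves position 3 = 4. Remove 4 from position 2, position 7.
position 8's domain is down to {3}, so position 8 = 3. So position 2, position 4 can't be 3.
position 4 must be 8 (only option left). Remove 8 from position 2.
position 2 has just one choice, so position 2 = 2.
No further eliminations apply; position 6 can still be any of 5, 9.

5, 9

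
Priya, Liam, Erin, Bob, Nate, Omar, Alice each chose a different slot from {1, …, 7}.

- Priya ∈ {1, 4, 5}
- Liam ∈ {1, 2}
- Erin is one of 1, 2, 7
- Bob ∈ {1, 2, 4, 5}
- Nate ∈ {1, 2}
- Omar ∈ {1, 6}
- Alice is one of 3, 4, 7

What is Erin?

7

The 7 variables together cover exactly {1, 2, 3, 4, 5, 6, 7} — 7 values for 7 variables — and 3 appears only in Alice's list, so Alice = 3.
The 6 still-open variables together cover exactly {1, 2, 4, 5, 6, 7} — 6 values for 6 variables — and 6 appears only in Omar's list, so Omar = 6.
The 5 still-open variables draw from only 5 values {1, 2, 4, 5, 7}, so each is used; only Erin can be 7, hence Erin = 7.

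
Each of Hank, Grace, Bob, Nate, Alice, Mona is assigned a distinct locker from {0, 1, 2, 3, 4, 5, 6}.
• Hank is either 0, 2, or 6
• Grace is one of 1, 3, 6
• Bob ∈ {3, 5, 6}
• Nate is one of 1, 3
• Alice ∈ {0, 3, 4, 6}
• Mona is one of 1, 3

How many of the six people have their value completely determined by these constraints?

2

Nate and Mona share exactly the 2 values {1, 3}; by pigeonhole those values go to them, so strike 1, 3 from Grace, Bob, Alice.
Grace's domain is down to {6}, so Grace = 6. Eliminate 6 elsewhere: Hank, Bob, Alice.
Bob's domain is down to {5}, so Bob = 5.
Determined: Grace=6, Bob=5. The other people each still have more than one consistent value. That makes 2.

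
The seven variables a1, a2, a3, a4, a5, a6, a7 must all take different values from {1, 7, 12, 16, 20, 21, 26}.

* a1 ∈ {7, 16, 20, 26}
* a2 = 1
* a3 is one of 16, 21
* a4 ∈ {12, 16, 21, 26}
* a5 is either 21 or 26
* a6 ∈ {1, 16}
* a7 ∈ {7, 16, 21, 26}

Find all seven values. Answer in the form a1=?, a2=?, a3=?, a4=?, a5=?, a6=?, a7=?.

a2's domain is down to {1}, so a2 = 1. Strike 1 from a6.
a6's domain is down to {16}, so a6 = 16. Eliminate 16 elsewhere: a1, a3, a4, a7.
a3's domain is down to {21}, so a3 = 21. So a4, a5, a7 can't be 21.
a5 must be 26 (only option left). Eliminate 26 elsewhere: a1, a4, a7.
That leaves a7 = 7. Remove 7 from a1.
That leaves a1 = 20.
a4 must be 12 (only option left).

a1=20, a2=1, a3=21, a4=12, a5=26, a6=16, a7=7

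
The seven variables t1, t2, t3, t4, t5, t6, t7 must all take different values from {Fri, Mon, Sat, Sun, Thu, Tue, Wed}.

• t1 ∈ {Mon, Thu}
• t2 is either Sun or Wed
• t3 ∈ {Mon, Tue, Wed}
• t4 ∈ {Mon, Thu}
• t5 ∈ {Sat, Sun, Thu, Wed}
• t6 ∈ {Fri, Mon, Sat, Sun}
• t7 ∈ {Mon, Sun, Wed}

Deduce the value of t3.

Tue

The 7 variables draw from only 7 values {Fri, Mon, Sat, Sun, Thu, Tue, Wed}, so each is used; only t6 can be Fri, hence t6 = Fri.
The 6 still-open variables together cover exactly {Mon, Sat, Sun, Thu, Tue, Wed} — 6 values for 6 variables — and Sat appears only in t5's list, so t5 = Sat.
The 5 still-open variables draw from only 5 values {Mon, Sun, Thu, Tue, Wed}, so each is used; only t3 can be Tue, hence t3 = Tue.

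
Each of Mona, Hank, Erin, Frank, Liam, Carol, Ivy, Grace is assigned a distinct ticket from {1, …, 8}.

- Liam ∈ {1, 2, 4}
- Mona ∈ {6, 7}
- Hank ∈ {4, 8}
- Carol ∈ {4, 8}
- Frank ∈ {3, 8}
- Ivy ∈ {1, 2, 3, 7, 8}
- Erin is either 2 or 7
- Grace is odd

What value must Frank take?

3

The 8 variables together cover exactly {1, 2, 3, 4, 5, 6, 7, 8} — 8 values for 8 variables — and 5 appears only in Grace's list, so Grace = 5.
The 7 still-open variables together cover exactly {1, 2, 3, 4, 6, 7, 8} — 7 values for 7 variables — and 6 appears only in Mona's list, so Mona = 6.
Hank and Carol between them cover only {4, 8} — a naked pair. Remove those values from Frank, Liam, Ivy.
So Frank = 3.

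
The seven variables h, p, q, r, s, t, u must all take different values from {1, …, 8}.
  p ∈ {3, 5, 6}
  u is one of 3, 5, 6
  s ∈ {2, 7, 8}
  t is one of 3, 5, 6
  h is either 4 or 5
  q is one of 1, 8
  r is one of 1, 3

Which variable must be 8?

p, t, u share exactly the 3 values {3, 5, 6}; by pigeonhole those values go to them, so strike 3, 5, 6 from h, r.
h's domain is down to {4}, so h = 4.
That leaves r = 1. Eliminate 1 elsewhere: q.
So 8 goes to q.

q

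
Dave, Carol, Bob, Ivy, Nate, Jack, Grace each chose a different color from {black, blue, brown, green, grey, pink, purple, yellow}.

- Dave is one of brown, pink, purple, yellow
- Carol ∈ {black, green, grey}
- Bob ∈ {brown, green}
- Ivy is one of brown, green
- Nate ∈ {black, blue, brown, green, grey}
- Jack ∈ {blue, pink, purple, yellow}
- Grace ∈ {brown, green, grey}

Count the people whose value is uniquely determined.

Bob and Ivy between them cover only {brown, green} — a naked pair. Remove those values from Dave, Carol, Nate, Grace.
That leaves Grace = grey. So Carol, Nate can't be grey.
Carol's domain is down to {black}, so Carol = black. Strike black from Nate.
Nate's domain is down to {blue}, so Nate = blue. Strike blue from Jack.
Determined: Carol=black, Nate=blue, Grace=grey. The other people each still have more than one consistent value. That makes 3.

3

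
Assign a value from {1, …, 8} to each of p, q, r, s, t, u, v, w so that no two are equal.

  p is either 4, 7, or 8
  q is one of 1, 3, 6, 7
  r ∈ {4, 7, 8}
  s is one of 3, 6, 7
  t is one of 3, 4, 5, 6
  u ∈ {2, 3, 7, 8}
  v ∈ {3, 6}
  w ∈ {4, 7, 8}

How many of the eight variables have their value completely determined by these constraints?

The 8 variables together cover exactly {1, 2, 3, 4, 5, 6, 7, 8} — 8 values for 8 variables — and 1 appears only in q's list, so q = 1.
The 7 still-open variables draw from only 7 values {2, 3, 4, 5, 6, 7, 8}, so each is used; only u can be 2, hence u = 2.
Among the 6 still-open variables, 5 fits only t (and all 6 values in {3, 4, 5, 6, 7, 8} must be used), so t = 5.
The 3 variables p, r, w are confined to {4, 7, 8}, which locks those values in; drop them from s.
Determined: q=1, t=5, u=2. The other variables each still have more than one consistent value. That makes 3.

3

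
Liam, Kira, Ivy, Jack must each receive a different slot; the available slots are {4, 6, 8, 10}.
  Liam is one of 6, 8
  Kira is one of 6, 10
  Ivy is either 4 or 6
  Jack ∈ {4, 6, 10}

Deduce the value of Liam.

The 4 variables draw from only 4 values {4, 6, 8, 10}, so each is used; only Liam can be 8, hence Liam = 8.

8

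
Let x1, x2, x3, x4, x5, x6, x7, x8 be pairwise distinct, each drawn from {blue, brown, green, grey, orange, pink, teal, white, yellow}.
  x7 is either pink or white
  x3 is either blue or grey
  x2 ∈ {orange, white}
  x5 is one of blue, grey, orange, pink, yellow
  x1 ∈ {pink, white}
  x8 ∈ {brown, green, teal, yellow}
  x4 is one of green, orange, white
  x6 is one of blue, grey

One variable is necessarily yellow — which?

x1 and x7 between them cover only {pink, white} — a naked pair. Remove those values from x2, x4, x5.
x2 has just one choice, so x2 = orange. So x4, x5 can't be orange.
x4's domain is down to {green}, so x4 = green. Eliminate green elsewhere: x8.
x3 and x6 between them cover only {blue, grey} — a naked pair. Remove those values from x5.
So yellow goes to x5.

x5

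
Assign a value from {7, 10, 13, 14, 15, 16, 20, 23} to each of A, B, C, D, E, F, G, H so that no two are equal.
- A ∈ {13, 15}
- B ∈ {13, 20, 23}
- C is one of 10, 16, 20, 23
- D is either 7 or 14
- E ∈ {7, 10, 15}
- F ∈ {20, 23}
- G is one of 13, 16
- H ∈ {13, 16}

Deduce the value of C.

The 8 variables together cover exactly {7, 10, 13, 14, 15, 16, 20, 23} — 8 values for 8 variables — and 14 appears only in D's list, so D = 14.
The 7 still-open variables together cover exactly {7, 10, 13, 15, 16, 20, 23} — 7 values for 7 variables — and 7 appears only in E's list, so E = 7.
The 6 still-open variables draw from only 6 values {10, 13, 15, 16, 20, 23}, so each is used; only C can be 10, hence C = 10.

10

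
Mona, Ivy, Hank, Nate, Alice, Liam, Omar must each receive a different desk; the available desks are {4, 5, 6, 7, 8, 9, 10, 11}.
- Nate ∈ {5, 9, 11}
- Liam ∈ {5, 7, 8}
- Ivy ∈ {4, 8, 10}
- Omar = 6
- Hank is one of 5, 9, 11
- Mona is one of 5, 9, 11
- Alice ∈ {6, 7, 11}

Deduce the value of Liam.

Omar has just one choice, so Omar = 6. Eliminate 6 elsewhere: Alice.
The 3 variables Mona, Hank, Nate are confined to {5, 9, 11}, which locks those values in; drop them from Alice, Liam.
Alice's domain is down to {7}, so Alice = 7. So Liam can't be 7.
So Liam = 8.

8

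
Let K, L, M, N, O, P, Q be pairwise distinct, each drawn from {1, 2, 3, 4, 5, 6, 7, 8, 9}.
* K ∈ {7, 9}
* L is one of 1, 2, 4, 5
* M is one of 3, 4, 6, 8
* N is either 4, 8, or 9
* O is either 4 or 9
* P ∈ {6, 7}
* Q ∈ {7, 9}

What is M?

The 2 variables K and Q are confined to {7, 9}, which locks those values in; drop them from N, O, P.
O must be 4 (only option left). Strike 4 from L, M, N.
P has just one choice, so P = 6. So M can't be 6.
N must be 8 (only option left). Strike 8 from M.
So M = 3.

3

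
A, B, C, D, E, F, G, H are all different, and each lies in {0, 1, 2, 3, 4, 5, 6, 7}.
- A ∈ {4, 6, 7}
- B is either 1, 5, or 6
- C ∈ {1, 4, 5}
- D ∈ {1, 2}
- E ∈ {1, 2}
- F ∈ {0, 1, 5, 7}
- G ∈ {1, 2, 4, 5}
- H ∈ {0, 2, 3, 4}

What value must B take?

6

The 8 variables together cover exactly {0, 1, 2, 3, 4, 5, 6, 7} — 8 values for 8 variables — and 3 appears only in H's list, so H = 3.
The 7 still-open variables together cover exactly {0, 1, 2, 4, 5, 6, 7} — 7 values for 7 variables — and 0 appears only in F's list, so F = 0.
The 6 still-open variables together cover exactly {1, 2, 4, 5, 6, 7} — 6 values for 6 variables — and 7 appears only in A's list, so A = 7.
Among the 5 still-open variables, 6 fits only B (and all 5 values in {1, 2, 4, 5, 6} must be used), so B = 6.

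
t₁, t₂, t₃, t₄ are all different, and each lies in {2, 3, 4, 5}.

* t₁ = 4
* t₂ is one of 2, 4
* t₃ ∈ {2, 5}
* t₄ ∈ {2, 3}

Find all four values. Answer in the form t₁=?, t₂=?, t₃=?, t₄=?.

t₁ must be 4 (only option left). Remove 4 from t₂.
That leaves t₂ = 2. Eliminate 2 elsewhere: t₃, t₄.
t₃'s domain is down to {5}, so t₃ = 5.
t₄ has just one choice, so t₄ = 3.

t₁=4, t₂=2, t₃=5, t₄=3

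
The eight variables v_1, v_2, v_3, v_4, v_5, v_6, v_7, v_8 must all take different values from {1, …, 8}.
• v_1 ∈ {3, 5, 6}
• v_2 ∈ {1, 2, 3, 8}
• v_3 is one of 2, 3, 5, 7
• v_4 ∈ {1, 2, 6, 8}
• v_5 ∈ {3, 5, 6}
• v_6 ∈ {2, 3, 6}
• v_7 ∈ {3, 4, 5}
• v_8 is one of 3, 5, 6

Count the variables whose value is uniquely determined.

The 8 variables draw from only 8 values {1, 2, 3, 4, 5, 6, 7, 8}, so each is used; only v_7 can be 4, hence v_7 = 4.
The 7 still-open variables draw from only 7 values {1, 2, 3, 5, 6, 7, 8}, so each is used; only v_3 can be 7, hence v_3 = 7.
v_1, v_5, v_8 between them cover only {3, 5, 6} — a naked triple. Remove those values from v_2, v_4, v_6.
v_6's domain is down to {2}, so v_6 = 2. Strike 2 from v_2, v_4.
Determined: v_3=7, v_6=2, v_7=4. The other variables each still have more than one consistent value. That makes 3.

3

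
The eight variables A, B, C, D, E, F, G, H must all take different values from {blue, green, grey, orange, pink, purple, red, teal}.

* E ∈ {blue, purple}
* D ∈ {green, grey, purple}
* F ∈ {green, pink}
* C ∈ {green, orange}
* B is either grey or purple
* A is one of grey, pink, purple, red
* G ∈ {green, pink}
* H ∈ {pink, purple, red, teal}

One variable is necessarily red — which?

The 8 variables draw from only 8 values {blue, green, grey, orange, pink, purple, red, teal}, so each is used; only E can be blue, hence E = blue.
The 7 still-open variables together cover exactly {green, grey, orange, pink, purple, red, teal} — 7 values for 7 variables — and orange appears only in C's list, so C = orange.
The 6 still-open variables together cover exactly {green, grey, pink, purple, red, teal} — 6 values for 6 variables — and teal appears only in H's list, so H = teal.
Among the 5 still-open variables, red fits only A (and all 5 values in {green, grey, pink, purple, red} must be used), so A = red.

A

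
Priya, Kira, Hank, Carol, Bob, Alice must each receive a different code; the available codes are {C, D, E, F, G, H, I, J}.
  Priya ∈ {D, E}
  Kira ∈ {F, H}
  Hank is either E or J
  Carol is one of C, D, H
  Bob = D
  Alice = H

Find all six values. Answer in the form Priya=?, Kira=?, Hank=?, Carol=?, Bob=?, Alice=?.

Bob has just one choice, so Bob = D. Eliminate D elsewhere: Priya, Carol.
Alice has just one choice, so Alice = H. So Kira, Carol can't be H.
Priya must be E (only option left). Remove E from Hank.
That leaves Kira = F.
Hank must be J (only option left).
Carol's domain is down to {C}, so Carol = C.

Priya=E, Kira=F, Hank=J, Carol=C, Bob=D, Alice=H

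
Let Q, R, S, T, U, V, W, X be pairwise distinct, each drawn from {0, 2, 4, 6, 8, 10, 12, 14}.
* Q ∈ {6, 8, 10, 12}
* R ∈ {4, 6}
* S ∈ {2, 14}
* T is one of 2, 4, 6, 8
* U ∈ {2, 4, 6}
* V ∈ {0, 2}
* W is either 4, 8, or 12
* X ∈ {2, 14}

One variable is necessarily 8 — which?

Among the 8 variables, 0 fits only V (and all 8 values in {0, 2, 4, 6, 8, 10, 12, 14} must be used), so V = 0.
The 7 still-open variables draw from only 7 values {2, 4, 6, 8, 10, 12, 14}, so each is used; only Q can be 10, hence Q = 10.
The 6 still-open variables draw from only 6 values {2, 4, 6, 8, 12, 14}, so each is used; only W can be 12, hence W = 12.
The 5 still-open variables together cover exactly {2, 4, 6, 8, 14} — 5 values for 5 variables — and 8 appears only in T's list, so T = 8.

T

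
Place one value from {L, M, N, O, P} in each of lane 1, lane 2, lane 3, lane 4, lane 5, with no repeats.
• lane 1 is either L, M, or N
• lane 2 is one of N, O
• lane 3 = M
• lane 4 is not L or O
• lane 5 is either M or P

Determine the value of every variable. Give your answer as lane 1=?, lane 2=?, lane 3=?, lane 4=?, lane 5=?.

lane 1=L, lane 2=O, lane 3=M, lane 4=N, lane 5=P

lane 3 must be M (only option left). Strike M from lane 1, lane 4, lane 5.
lane 5 has just one choice, so lane 5 = P. Remove P from lane 4.
That leaves lane 4 = N. So lane 1, lane 2 can't be N.
That leaves lane 1 = L.
That leaves lane 2 = O.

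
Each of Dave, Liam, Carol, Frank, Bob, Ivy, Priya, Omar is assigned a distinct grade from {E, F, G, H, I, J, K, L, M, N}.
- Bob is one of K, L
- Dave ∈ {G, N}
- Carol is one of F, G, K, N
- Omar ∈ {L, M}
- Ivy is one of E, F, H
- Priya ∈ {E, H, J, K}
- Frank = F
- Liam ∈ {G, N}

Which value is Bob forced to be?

L

Frank must be F (only option left). Eliminate F elsewhere: Carol, Ivy.
The 2 variables Dave and Liam are confined to {G, N}, which locks those values in; drop them from Carol.
That leaves Carol = K. Remove K from Bob, Priya.
So Bob = L.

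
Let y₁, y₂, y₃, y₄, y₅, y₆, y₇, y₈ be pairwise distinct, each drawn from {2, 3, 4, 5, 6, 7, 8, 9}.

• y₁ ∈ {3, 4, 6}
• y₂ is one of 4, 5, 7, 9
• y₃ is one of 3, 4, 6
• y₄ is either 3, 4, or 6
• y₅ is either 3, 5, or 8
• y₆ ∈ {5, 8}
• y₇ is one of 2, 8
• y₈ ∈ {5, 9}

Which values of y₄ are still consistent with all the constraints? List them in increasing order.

3, 4, 6

The 8 variables together cover exactly {2, 3, 4, 5, 6, 7, 8, 9} — 8 values for 8 variables — and 2 appears only in y₇'s list, so y₇ = 2.
The 7 still-open variables together cover exactly {3, 4, 5, 6, 7, 8, 9} — 7 values for 7 variables — and 7 appears only in y₂'s list, so y₂ = 7.
The 6 still-open variables together cover exactly {3, 4, 5, 6, 8, 9} — 6 values for 6 variables — and 9 appears only in y₈'s list, so y₈ = 9.
y₁, y₃, y₄ share exactly the 3 values {3, 4, 6}; by pigeonhole those values go to them, so strike 3, 4, 6 from y₅.
No further eliminations apply; y₄ can still be any of 3, 4, 6.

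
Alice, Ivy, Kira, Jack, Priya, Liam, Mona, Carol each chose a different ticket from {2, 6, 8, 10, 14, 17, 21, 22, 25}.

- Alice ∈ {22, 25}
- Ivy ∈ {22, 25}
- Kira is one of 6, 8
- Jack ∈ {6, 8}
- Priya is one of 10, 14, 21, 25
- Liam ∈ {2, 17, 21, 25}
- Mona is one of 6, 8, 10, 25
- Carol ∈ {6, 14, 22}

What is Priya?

The 2 variables Alice and Ivy are confined to {22, 25}, which locks those values in; drop them from Priya, Liam, Mona, Carol.
Kira and Jack between them cover only {6, 8} — a naked pair. Remove those values from Mona, Carol.
Mona's domain is down to {10}, so Mona = 10. Eliminate 10 elsewhere: Priya.
Carol has just one choice, so Carol = 14. Strike 14 from Priya.
So Priya = 21.

21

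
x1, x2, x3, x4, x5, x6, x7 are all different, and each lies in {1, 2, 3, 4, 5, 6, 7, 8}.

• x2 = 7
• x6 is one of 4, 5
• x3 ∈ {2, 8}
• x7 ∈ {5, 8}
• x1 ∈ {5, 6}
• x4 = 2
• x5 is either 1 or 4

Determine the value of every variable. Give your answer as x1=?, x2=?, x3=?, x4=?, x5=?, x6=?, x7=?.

x2 must be 7 (only option left).
That leaves x4 = 2. Remove 2 from x3.
That leaves x3 = 8. Eliminate 8 elsewhere: x7.
x7 has just one choice, so x7 = 5. Strike 5 from x1, x6.
x1 must be 6 (only option left).
x6's domain is down to {4}, so x6 = 4. Remove 4 from x5.
That leaves x5 = 1.

x1=6, x2=7, x3=8, x4=2, x5=1, x6=4, x7=5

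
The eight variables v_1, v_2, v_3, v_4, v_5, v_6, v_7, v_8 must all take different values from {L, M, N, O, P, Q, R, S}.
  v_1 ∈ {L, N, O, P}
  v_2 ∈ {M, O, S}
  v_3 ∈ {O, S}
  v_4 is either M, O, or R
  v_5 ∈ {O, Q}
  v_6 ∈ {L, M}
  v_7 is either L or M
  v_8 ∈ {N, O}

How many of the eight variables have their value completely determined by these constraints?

The 8 variables draw from only 8 values {L, M, N, O, P, Q, R, S}, so each is used; only v_1 can be P, hence v_1 = P.
The 7 still-open variables together cover exactly {L, M, N, O, Q, R, S} — 7 values for 7 variables — and N appears only in v_8's list, so v_8 = N.
Among the 6 still-open variables, Q fits only v_5 (and all 6 values in {L, M, O, Q, R, S} must be used), so v_5 = Q.
The 5 still-open variables together cover exactly {L, M, O, R, S} — 5 values for 5 variables — and R appears only in v_4's list, so v_4 = R.
The 2 variables v_6 and v_7 are confined to {L, M}, which locks those values in; drop them from v_2.
Determined: v_1=P, v_4=R, v_5=Q, v_8=N. The other variables each still have more than one consistent value. That makes 4.

4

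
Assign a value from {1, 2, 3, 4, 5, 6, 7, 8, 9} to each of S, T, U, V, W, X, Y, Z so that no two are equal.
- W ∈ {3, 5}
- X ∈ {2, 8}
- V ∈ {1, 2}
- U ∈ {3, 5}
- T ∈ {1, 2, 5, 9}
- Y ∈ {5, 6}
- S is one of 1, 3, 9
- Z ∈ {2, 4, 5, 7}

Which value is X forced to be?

The 2 variables U and W are confined to {3, 5}, which locks those values in; drop them from S, T, Y, Z.
That leaves Y = 6.
The 3 variables S, T, V are confined to {1, 2, 9}, which locks those values in; drop them from X, Z.
So X = 8.

8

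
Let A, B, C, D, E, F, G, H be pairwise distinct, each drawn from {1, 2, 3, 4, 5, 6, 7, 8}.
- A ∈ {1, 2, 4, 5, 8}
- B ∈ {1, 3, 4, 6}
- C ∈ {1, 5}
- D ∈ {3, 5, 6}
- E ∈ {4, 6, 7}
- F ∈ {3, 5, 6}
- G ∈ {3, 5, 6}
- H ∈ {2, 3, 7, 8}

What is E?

D, F, G share exactly the 3 values {3, 5, 6}; by pigeonhole those values go to them, so strike 3, 5, 6 from A, B, C, E, H.
C has just one choice, so C = 1. Strike 1 from A, B.
B's domain is down to {4}, so B = 4. So A, E can't be 4.
So E = 7.

7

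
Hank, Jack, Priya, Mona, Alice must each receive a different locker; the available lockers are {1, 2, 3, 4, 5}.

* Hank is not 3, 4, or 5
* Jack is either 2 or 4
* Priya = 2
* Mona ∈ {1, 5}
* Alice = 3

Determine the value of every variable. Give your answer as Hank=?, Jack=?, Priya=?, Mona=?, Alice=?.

Hank=1, Jack=4, Priya=2, Mona=5, Alice=3

Priya must be 2 (only option left). Strike 2 from Hank, Jack.
Alice's domain is down to {3}, so Alice = 3.
Hank has just one choice, so Hank = 1. Eliminate 1 elsewhere: Mona.
Jack must be 4 (only option left).
Mona has just one choice, so Mona = 5.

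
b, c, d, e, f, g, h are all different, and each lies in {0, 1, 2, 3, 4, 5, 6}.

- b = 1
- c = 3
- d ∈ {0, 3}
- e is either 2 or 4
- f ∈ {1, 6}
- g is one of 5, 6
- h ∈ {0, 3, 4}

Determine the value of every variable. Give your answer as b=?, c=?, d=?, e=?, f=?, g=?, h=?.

b=1, c=3, d=0, e=2, f=6, g=5, h=4

b's domain is down to {1}, so b = 1. Remove 1 from f.
c must be 3 (only option left). So d, h can't be 3.
d must be 0 (only option left). Strike 0 from h.
f's domain is down to {6}, so f = 6. So g can't be 6.
g has just one choice, so g = 5.
h must be 4 (only option left). So e can't be 4.
e's domain is down to {2}, so e = 2.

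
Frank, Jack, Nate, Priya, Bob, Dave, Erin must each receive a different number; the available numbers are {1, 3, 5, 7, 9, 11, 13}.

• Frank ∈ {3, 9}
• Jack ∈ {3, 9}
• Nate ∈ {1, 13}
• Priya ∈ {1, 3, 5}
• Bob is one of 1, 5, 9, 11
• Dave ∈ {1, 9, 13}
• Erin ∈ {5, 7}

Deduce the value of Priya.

The 7 variables draw from only 7 values {1, 3, 5, 7, 9, 11, 13}, so each is used; only Erin can be 7, hence Erin = 7.
The 6 still-open variables draw from only 6 values {1, 3, 5, 9, 11, 13}, so each is used; only Bob can be 11, hence Bob = 11.
Among the 5 still-open variables, 5 fits only Priya (and all 5 values in {1, 3, 5, 9, 13} must be used), so Priya = 5.

5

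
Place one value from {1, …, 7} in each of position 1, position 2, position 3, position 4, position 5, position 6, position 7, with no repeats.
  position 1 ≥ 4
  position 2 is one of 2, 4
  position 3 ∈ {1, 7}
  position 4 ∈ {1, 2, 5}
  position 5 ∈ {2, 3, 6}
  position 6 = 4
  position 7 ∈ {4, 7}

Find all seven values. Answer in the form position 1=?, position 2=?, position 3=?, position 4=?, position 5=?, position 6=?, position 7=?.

position 6's domain is down to {4}, so position 6 = 4. Strike 4 from position 1, position 2, position 7.
That leaves position 7 = 7. Strike 7 from position 1, position 3.
position 2's domain is down to {2}, so position 2 = 2. So position 4, position 5 can't be 2.
That leaves position 3 = 1. Strike 1 from position 4.
That leaves position 4 = 5. Remove 5 from position 1.
That leaves position 1 = 6. Remove 6 from position 5.
That leaves position 5 = 3.

position 1=6, position 2=2, position 3=1, position 4=5, position 5=3, position 6=4, position 7=7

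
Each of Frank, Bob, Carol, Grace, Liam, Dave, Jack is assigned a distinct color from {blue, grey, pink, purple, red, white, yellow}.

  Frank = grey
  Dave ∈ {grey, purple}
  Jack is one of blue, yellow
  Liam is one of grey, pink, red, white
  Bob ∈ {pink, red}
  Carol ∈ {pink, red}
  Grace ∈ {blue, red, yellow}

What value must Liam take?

Frank's domain is down to {grey}, so Frank = grey. So Liam, Dave can't be grey.
Dave's domain is down to {purple}, so Dave = purple.
The 5 still-open variables together cover exactly {blue, pink, red, white, yellow} — 5 values for 5 variables — and white appears only in Liam's list, so Liam = white.

white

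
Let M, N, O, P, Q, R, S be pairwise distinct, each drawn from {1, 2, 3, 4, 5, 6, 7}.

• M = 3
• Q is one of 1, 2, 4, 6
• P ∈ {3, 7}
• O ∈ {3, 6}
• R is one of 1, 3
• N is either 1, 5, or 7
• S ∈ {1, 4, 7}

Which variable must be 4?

M's domain is down to {3}, so M = 3. So O, P, R can't be 3.
That leaves O = 6. Strike 6 from Q.
That leaves P = 7. Eliminate 7 elsewhere: N, S.
R's domain is down to {1}, so R = 1. Strike 1 from N, Q, S.
So 4 goes to S.

S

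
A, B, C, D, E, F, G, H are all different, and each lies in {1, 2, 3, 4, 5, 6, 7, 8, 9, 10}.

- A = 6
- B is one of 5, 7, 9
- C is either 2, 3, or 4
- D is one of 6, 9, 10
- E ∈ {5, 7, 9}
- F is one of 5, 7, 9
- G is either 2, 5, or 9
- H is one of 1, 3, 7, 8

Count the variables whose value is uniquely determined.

A's domain is down to {6}, so A = 6. Eliminate 6 elsewhere: D.
The 3 variables B, E, F are confined to {5, 7, 9}, which locks those values in; drop them from D, G, H.
D has just one choice, so D = 10.
G has just one choice, so G = 2. So C can't be 2.
Determined: A=6, D=10, G=2. The other variables each still have more than one consistent value. That makes 3.

3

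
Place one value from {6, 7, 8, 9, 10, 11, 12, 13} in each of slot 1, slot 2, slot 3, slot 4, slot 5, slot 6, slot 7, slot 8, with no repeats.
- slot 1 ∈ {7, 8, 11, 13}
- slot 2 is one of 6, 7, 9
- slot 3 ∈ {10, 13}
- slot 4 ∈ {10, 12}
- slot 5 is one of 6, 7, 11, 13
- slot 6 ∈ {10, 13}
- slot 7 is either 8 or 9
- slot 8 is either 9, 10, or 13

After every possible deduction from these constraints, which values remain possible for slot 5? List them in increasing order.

6, 7, 11

Among the 8 variables, 12 fits only slot 4 (and all 8 values in {6, 7, 8, 9, 10, 11, 12, 13} must be used), so slot 4 = 12.
The 2 variables slot 3 and slot 6 are confined to {10, 13}, which locks those values in; drop them from slot 1, slot 5, slot 8.
slot 8 has just one choice, so slot 8 = 9. So slot 2, slot 7 can't be 9.
slot 7's domain is down to {8}, so slot 7 = 8. Eliminate 8 elsewhere: slot 1.
No further eliminations apply; slot 5 can still be any of 6, 7, 11.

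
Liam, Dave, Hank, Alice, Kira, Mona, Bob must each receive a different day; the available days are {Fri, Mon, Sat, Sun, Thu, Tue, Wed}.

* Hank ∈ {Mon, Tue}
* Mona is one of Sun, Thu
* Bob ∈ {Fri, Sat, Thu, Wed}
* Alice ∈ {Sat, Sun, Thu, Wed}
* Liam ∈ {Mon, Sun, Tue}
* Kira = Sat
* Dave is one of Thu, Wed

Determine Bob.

Kira must be Sat (only option left). So Alice, Bob can't be Sat.
The 6 still-open variables draw from only 6 values {Fri, Mon, Sun, Thu, Tue, Wed}, so each is used; only Bob can be Fri, hence Bob = Fri.

Fri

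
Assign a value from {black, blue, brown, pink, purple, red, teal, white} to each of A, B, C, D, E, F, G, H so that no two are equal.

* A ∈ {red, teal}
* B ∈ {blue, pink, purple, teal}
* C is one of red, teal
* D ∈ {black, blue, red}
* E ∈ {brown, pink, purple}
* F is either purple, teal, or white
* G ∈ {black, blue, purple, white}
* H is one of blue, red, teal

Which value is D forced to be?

black

The 8 variables draw from only 8 values {black, blue, brown, pink, purple, red, teal, white}, so each is used; only E can be brown, hence E = brown.
The 7 still-open variables together cover exactly {black, blue, pink, purple, red, teal, white} — 7 values for 7 variables — and pink appears only in B's list, so B = pink.
A and C share exactly the 2 values {red, teal}; by pigeonhole those values go to them, so strike red, teal from D, F, H.
H must be blue (only option left). Eliminate blue elsewhere: D, G.
So D = black.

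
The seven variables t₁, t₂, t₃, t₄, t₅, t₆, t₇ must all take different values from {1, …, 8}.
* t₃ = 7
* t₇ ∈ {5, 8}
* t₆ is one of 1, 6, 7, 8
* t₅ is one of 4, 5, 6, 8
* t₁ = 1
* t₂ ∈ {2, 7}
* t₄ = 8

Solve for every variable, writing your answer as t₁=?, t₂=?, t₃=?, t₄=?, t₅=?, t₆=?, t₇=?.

t₁=1, t₂=2, t₃=7, t₄=8, t₅=4, t₆=6, t₇=5

t₁ must be 1 (only option left). Eliminate 1 elsewhere: t₆.
That leaves t₃ = 7. Eliminate 7 elsewhere: t₂, t₆.
t₄'s domain is down to {8}, so t₄ = 8. Remove 8 from t₅, t₆, t₇.
t₆ has just one choice, so t₆ = 6. Remove 6 from t₅.
That leaves t₇ = 5. Remove 5 from t₅.
That leaves t₂ = 2.
t₅'s domain is down to {4}, so t₅ = 4.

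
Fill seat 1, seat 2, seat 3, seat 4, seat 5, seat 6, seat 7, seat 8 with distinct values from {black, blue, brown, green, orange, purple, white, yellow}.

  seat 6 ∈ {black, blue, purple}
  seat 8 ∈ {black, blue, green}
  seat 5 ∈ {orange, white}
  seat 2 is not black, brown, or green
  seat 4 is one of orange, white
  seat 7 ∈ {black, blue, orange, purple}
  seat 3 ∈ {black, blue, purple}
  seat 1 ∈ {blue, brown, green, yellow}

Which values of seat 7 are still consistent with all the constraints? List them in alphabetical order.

The 8 variables draw from only 8 values {black, blue, brown, green, orange, purple, white, yellow}, so each is used; only seat 1 can be brown, hence seat 1 = brown.
The 7 still-open variables draw from only 7 values {black, blue, green, orange, purple, white, yellow}, so each is used; only seat 8 can be green, hence seat 8 = green.
The 6 still-open variables together cover exactly {black, blue, orange, purple, white, yellow} — 6 values for 6 variables — and yellow appears only in seat 2's list, so seat 2 = yellow.
seat 4 and seat 5 between them cover only {orange, white} — a naked pair. Remove those values from seat 7.
No further eliminations apply; seat 7 can still be any of black, blue, purple.

black, blue, purple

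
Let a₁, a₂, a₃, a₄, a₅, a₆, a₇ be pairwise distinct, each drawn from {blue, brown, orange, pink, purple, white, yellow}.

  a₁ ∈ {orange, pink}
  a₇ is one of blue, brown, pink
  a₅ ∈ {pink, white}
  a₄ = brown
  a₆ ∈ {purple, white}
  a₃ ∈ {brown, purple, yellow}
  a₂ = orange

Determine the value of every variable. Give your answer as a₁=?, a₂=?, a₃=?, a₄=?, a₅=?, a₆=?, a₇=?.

a₂'s domain is down to {orange}, so a₂ = orange. Remove orange from a₁.
a₄ has just one choice, so a₄ = brown. Remove brown from a₃, a₇.
That leaves a₁ = pink. So a₅, a₇ can't be pink.
a₅'s domain is down to {white}, so a₅ = white. So a₆ can't be white.
That leaves a₆ = purple. So a₃ can't be purple.
a₇'s domain is down to {blue}, so a₇ = blue.
That leaves a₃ = yellow.

a₁=pink, a₂=orange, a₃=yellow, a₄=brown, a₅=white, a₆=purple, a₇=blue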